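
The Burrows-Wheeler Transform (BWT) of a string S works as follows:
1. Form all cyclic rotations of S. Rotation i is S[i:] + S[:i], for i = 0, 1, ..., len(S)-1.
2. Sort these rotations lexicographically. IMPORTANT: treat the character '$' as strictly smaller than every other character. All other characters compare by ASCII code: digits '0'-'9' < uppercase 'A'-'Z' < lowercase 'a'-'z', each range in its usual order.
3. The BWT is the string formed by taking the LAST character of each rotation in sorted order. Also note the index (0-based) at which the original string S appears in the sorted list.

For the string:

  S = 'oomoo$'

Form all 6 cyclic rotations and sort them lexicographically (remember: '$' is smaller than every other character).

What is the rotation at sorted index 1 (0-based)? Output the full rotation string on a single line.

Answer: moo$oo

Derivation:
All 6 rotations (rotation i = S[i:]+S[:i]):
  rot[0] = oomoo$
  rot[1] = omoo$o
  rot[2] = moo$oo
  rot[3] = oo$oom
  rot[4] = o$oomo
  rot[5] = $oomoo
Sorted (with $ < everything):
  sorted[0] = $oomoo
  sorted[1] = moo$oo
  sorted[2] = o$oomo
  sorted[3] = omoo$o
  sorted[4] = oo$oom
  sorted[5] = oomoo$
sorted[1] = moo$oo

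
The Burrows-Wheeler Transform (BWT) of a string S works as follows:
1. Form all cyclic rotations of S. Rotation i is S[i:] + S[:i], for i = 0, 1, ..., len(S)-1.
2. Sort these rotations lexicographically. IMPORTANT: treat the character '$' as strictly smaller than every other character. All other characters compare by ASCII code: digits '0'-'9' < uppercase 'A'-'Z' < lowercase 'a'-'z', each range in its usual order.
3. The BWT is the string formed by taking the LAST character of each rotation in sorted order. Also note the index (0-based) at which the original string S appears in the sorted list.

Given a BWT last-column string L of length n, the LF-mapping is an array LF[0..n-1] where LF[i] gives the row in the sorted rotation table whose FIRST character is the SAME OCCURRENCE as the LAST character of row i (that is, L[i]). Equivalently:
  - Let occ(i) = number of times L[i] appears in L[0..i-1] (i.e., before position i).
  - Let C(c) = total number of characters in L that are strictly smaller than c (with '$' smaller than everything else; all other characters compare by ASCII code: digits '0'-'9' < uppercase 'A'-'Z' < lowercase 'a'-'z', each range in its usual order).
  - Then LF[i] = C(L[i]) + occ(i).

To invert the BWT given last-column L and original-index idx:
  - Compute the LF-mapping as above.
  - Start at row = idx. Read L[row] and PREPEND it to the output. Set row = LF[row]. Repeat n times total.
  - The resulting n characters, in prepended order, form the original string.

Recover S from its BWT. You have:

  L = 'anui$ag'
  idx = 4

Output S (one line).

LF mapping: 1 5 6 4 0 2 3
Walk LF starting at row 4, prepending L[row]:
  step 1: row=4, L[4]='$', prepend. Next row=LF[4]=0
  step 2: row=0, L[0]='a', prepend. Next row=LF[0]=1
  step 3: row=1, L[1]='n', prepend. Next row=LF[1]=5
  step 4: row=5, L[5]='a', prepend. Next row=LF[5]=2
  step 5: row=2, L[2]='u', prepend. Next row=LF[2]=6
  step 6: row=6, L[6]='g', prepend. Next row=LF[6]=3
  step 7: row=3, L[3]='i', prepend. Next row=LF[3]=4
Reversed output: iguana$

Answer: iguana$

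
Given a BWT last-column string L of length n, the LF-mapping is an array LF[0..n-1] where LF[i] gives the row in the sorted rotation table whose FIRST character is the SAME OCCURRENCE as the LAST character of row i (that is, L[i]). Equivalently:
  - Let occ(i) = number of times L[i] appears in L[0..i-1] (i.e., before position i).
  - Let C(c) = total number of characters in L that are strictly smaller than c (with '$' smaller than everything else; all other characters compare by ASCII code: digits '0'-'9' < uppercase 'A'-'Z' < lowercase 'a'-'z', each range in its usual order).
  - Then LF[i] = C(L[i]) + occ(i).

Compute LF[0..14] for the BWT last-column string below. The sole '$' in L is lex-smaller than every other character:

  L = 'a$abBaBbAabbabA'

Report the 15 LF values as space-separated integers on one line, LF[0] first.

Char counts: '$':1, 'A':2, 'B':2, 'a':5, 'b':5
C (first-col start): C('$')=0, C('A')=1, C('B')=3, C('a')=5, C('b')=10
L[0]='a': occ=0, LF[0]=C('a')+0=5+0=5
L[1]='$': occ=0, LF[1]=C('$')+0=0+0=0
L[2]='a': occ=1, LF[2]=C('a')+1=5+1=6
L[3]='b': occ=0, LF[3]=C('b')+0=10+0=10
L[4]='B': occ=0, LF[4]=C('B')+0=3+0=3
L[5]='a': occ=2, LF[5]=C('a')+2=5+2=7
L[6]='B': occ=1, LF[6]=C('B')+1=3+1=4
L[7]='b': occ=1, LF[7]=C('b')+1=10+1=11
L[8]='A': occ=0, LF[8]=C('A')+0=1+0=1
L[9]='a': occ=3, LF[9]=C('a')+3=5+3=8
L[10]='b': occ=2, LF[10]=C('b')+2=10+2=12
L[11]='b': occ=3, LF[11]=C('b')+3=10+3=13
L[12]='a': occ=4, LF[12]=C('a')+4=5+4=9
L[13]='b': occ=4, LF[13]=C('b')+4=10+4=14
L[14]='A': occ=1, LF[14]=C('A')+1=1+1=2

Answer: 5 0 6 10 3 7 4 11 1 8 12 13 9 14 2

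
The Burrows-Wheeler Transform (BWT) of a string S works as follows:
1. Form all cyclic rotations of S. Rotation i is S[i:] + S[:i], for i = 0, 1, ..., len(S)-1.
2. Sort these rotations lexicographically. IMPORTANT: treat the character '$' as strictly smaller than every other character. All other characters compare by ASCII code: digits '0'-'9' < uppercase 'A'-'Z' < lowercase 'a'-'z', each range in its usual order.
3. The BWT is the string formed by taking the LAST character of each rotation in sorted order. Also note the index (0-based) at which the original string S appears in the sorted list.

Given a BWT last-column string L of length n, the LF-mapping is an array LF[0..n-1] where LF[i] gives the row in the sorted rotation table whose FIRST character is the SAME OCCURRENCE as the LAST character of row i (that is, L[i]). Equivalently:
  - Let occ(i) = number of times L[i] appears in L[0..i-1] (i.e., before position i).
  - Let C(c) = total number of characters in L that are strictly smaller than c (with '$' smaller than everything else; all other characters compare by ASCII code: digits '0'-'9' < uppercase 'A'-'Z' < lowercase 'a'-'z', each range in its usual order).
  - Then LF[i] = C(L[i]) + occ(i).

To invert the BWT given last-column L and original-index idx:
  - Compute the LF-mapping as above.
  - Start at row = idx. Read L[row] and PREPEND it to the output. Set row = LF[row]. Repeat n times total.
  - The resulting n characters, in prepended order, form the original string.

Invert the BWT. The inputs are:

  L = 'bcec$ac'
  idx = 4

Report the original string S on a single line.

LF mapping: 2 3 6 4 0 1 5
Walk LF starting at row 4, prepending L[row]:
  step 1: row=4, L[4]='$', prepend. Next row=LF[4]=0
  step 2: row=0, L[0]='b', prepend. Next row=LF[0]=2
  step 3: row=2, L[2]='e', prepend. Next row=LF[2]=6
  step 4: row=6, L[6]='c', prepend. Next row=LF[6]=5
  step 5: row=5, L[5]='a', prepend. Next row=LF[5]=1
  step 6: row=1, L[1]='c', prepend. Next row=LF[1]=3
  step 7: row=3, L[3]='c', prepend. Next row=LF[3]=4
Reversed output: ccaceb$

Answer: ccaceb$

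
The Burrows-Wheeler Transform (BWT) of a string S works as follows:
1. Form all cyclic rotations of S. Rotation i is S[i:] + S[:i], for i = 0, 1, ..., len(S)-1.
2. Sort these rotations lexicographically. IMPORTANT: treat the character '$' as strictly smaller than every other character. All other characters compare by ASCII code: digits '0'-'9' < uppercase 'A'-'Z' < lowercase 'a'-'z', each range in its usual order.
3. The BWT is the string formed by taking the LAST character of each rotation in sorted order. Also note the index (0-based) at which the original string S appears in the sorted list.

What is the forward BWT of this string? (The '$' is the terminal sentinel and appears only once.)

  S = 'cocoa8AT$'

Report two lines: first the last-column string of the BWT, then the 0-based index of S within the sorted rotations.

All 9 rotations (rotation i = S[i:]+S[:i]):
  rot[0] = cocoa8AT$
  rot[1] = ocoa8AT$c
  rot[2] = coa8AT$co
  rot[3] = oa8AT$coc
  rot[4] = a8AT$coco
  rot[5] = 8AT$cocoa
  rot[6] = AT$cocoa8
  rot[7] = T$cocoa8A
  rot[8] = $cocoa8AT
Sorted (with $ < everything):
  sorted[0] = $cocoa8AT  (last char: 'T')
  sorted[1] = 8AT$cocoa  (last char: 'a')
  sorted[2] = AT$cocoa8  (last char: '8')
  sorted[3] = T$cocoa8A  (last char: 'A')
  sorted[4] = a8AT$coco  (last char: 'o')
  sorted[5] = coa8AT$co  (last char: 'o')
  sorted[6] = cocoa8AT$  (last char: '$')
  sorted[7] = oa8AT$coc  (last char: 'c')
  sorted[8] = ocoa8AT$c  (last char: 'c')
Last column: Ta8Aoo$cc
Original string S is at sorted index 6

Answer: Ta8Aoo$cc
6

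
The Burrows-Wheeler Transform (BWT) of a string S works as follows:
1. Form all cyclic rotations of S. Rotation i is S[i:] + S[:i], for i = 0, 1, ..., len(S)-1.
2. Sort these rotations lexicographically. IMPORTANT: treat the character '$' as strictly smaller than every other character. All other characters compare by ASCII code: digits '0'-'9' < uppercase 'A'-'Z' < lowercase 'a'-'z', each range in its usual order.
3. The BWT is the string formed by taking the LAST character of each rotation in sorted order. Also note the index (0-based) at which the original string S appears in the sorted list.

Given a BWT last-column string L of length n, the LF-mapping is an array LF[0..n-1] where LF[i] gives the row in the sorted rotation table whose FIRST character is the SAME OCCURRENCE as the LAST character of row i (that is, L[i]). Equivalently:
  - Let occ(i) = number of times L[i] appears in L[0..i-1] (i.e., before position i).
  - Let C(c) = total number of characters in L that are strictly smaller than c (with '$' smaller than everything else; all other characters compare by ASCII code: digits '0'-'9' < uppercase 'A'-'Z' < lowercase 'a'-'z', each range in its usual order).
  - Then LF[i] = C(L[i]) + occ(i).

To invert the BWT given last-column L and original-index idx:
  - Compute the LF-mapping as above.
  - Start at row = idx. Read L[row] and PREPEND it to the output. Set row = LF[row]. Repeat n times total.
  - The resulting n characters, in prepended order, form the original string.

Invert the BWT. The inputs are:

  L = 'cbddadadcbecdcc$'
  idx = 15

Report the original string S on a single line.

Answer: edaccdcdbabcddc$

Derivation:
LF mapping: 5 3 10 11 1 12 2 13 6 4 15 7 14 8 9 0
Walk LF starting at row 15, prepending L[row]:
  step 1: row=15, L[15]='$', prepend. Next row=LF[15]=0
  step 2: row=0, L[0]='c', prepend. Next row=LF[0]=5
  step 3: row=5, L[5]='d', prepend. Next row=LF[5]=12
  step 4: row=12, L[12]='d', prepend. Next row=LF[12]=14
  step 5: row=14, L[14]='c', prepend. Next row=LF[14]=9
  step 6: row=9, L[9]='b', prepend. Next row=LF[9]=4
  step 7: row=4, L[4]='a', prepend. Next row=LF[4]=1
  step 8: row=1, L[1]='b', prepend. Next row=LF[1]=3
  step 9: row=3, L[3]='d', prepend. Next row=LF[3]=11
  step 10: row=11, L[11]='c', prepend. Next row=LF[11]=7
  step 11: row=7, L[7]='d', prepend. Next row=LF[7]=13
  step 12: row=13, L[13]='c', prepend. Next row=LF[13]=8
  step 13: row=8, L[8]='c', prepend. Next row=LF[8]=6
  step 14: row=6, L[6]='a', prepend. Next row=LF[6]=2
  step 15: row=2, L[2]='d', prepend. Next row=LF[2]=10
  step 16: row=10, L[10]='e', prepend. Next row=LF[10]=15
Reversed output: edaccdcdbabcddc$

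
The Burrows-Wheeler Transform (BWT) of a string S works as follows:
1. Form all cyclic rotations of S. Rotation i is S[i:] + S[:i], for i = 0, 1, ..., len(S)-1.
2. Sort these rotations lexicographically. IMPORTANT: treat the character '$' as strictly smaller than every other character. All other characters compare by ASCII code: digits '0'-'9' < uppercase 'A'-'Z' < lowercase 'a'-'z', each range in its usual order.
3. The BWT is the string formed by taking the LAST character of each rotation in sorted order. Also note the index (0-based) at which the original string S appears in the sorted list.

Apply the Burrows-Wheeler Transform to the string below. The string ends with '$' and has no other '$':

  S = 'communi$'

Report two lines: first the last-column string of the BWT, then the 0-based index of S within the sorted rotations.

All 8 rotations (rotation i = S[i:]+S[:i]):
  rot[0] = communi$
  rot[1] = ommuni$c
  rot[2] = mmuni$co
  rot[3] = muni$com
  rot[4] = uni$comm
  rot[5] = ni$commu
  rot[6] = i$commun
  rot[7] = $communi
Sorted (with $ < everything):
  sorted[0] = $communi  (last char: 'i')
  sorted[1] = communi$  (last char: '$')
  sorted[2] = i$commun  (last char: 'n')
  sorted[3] = mmuni$co  (last char: 'o')
  sorted[4] = muni$com  (last char: 'm')
  sorted[5] = ni$commu  (last char: 'u')
  sorted[6] = ommuni$c  (last char: 'c')
  sorted[7] = uni$comm  (last char: 'm')
Last column: i$nomucm
Original string S is at sorted index 1

Answer: i$nomucm
1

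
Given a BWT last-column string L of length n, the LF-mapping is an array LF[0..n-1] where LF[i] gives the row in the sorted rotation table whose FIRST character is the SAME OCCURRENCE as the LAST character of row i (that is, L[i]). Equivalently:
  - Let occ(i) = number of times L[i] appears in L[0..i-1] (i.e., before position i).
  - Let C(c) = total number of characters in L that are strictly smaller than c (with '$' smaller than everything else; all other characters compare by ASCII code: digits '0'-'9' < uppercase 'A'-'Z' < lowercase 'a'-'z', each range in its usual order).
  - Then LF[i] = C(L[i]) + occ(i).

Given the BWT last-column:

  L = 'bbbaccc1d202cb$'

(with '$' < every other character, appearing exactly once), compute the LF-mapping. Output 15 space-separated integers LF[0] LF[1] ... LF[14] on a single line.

Answer: 6 7 8 5 10 11 12 2 14 3 1 4 13 9 0

Derivation:
Char counts: '$':1, '0':1, '1':1, '2':2, 'a':1, 'b':4, 'c':4, 'd':1
C (first-col start): C('$')=0, C('0')=1, C('1')=2, C('2')=3, C('a')=5, C('b')=6, C('c')=10, C('d')=14
L[0]='b': occ=0, LF[0]=C('b')+0=6+0=6
L[1]='b': occ=1, LF[1]=C('b')+1=6+1=7
L[2]='b': occ=2, LF[2]=C('b')+2=6+2=8
L[3]='a': occ=0, LF[3]=C('a')+0=5+0=5
L[4]='c': occ=0, LF[4]=C('c')+0=10+0=10
L[5]='c': occ=1, LF[5]=C('c')+1=10+1=11
L[6]='c': occ=2, LF[6]=C('c')+2=10+2=12
L[7]='1': occ=0, LF[7]=C('1')+0=2+0=2
L[8]='d': occ=0, LF[8]=C('d')+0=14+0=14
L[9]='2': occ=0, LF[9]=C('2')+0=3+0=3
L[10]='0': occ=0, LF[10]=C('0')+0=1+0=1
L[11]='2': occ=1, LF[11]=C('2')+1=3+1=4
L[12]='c': occ=3, LF[12]=C('c')+3=10+3=13
L[13]='b': occ=3, LF[13]=C('b')+3=6+3=9
L[14]='$': occ=0, LF[14]=C('$')+0=0+0=0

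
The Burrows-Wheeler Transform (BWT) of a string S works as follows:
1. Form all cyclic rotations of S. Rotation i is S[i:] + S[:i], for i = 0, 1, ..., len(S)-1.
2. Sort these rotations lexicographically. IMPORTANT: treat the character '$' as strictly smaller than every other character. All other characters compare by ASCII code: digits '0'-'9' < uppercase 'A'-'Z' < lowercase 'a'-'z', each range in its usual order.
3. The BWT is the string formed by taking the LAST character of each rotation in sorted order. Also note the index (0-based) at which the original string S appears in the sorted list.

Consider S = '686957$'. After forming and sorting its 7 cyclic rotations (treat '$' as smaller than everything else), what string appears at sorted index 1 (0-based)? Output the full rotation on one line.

Answer: 57$6869

Derivation:
All 7 rotations (rotation i = S[i:]+S[:i]):
  rot[0] = 686957$
  rot[1] = 86957$6
  rot[2] = 6957$68
  rot[3] = 957$686
  rot[4] = 57$6869
  rot[5] = 7$68695
  rot[6] = $686957
Sorted (with $ < everything):
  sorted[0] = $686957
  sorted[1] = 57$6869
  sorted[2] = 686957$
  sorted[3] = 6957$68
  sorted[4] = 7$68695
  sorted[5] = 86957$6
  sorted[6] = 957$686
sorted[1] = 57$6869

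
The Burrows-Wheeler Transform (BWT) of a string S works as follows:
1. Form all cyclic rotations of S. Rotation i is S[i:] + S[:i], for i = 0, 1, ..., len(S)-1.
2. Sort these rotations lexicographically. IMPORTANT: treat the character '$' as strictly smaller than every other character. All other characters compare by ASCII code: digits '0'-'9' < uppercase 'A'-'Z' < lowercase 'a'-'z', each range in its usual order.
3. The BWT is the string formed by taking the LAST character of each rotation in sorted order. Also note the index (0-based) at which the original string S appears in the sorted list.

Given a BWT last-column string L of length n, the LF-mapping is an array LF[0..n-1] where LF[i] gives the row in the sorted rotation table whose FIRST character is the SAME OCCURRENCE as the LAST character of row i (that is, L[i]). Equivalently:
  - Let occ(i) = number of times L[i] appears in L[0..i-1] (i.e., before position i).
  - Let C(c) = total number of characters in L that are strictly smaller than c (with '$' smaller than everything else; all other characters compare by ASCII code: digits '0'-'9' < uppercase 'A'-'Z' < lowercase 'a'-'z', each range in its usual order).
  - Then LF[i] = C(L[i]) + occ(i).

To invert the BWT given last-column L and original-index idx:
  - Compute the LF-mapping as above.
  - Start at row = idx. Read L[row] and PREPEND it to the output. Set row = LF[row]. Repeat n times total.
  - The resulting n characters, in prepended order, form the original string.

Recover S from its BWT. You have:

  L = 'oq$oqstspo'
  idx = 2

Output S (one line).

LF mapping: 1 5 0 2 6 7 9 8 4 3
Walk LF starting at row 2, prepending L[row]:
  step 1: row=2, L[2]='$', prepend. Next row=LF[2]=0
  step 2: row=0, L[0]='o', prepend. Next row=LF[0]=1
  step 3: row=1, L[1]='q', prepend. Next row=LF[1]=5
  step 4: row=5, L[5]='s', prepend. Next row=LF[5]=7
  step 5: row=7, L[7]='s', prepend. Next row=LF[7]=8
  step 6: row=8, L[8]='p', prepend. Next row=LF[8]=4
  step 7: row=4, L[4]='q', prepend. Next row=LF[4]=6
  step 8: row=6, L[6]='t', prepend. Next row=LF[6]=9
  step 9: row=9, L[9]='o', prepend. Next row=LF[9]=3
  step 10: row=3, L[3]='o', prepend. Next row=LF[3]=2
Reversed output: ootqpssqo$

Answer: ootqpssqo$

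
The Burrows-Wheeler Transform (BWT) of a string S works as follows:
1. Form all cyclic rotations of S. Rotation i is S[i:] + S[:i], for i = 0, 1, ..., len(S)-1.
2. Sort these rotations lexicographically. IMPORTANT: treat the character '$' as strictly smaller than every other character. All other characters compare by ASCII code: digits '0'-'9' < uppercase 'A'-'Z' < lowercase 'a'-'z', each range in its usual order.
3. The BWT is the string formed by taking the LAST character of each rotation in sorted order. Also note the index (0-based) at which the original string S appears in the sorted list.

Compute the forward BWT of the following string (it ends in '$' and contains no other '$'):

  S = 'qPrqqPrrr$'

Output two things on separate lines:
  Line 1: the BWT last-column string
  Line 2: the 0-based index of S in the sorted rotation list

Answer: rqq$qrrPrP
3

Derivation:
All 10 rotations (rotation i = S[i:]+S[:i]):
  rot[0] = qPrqqPrrr$
  rot[1] = PrqqPrrr$q
  rot[2] = rqqPrrr$qP
  rot[3] = qqPrrr$qPr
  rot[4] = qPrrr$qPrq
  rot[5] = Prrr$qPrqq
  rot[6] = rrr$qPrqqP
  rot[7] = rr$qPrqqPr
  rot[8] = r$qPrqqPrr
  rot[9] = $qPrqqPrrr
Sorted (with $ < everything):
  sorted[0] = $qPrqqPrrr  (last char: 'r')
  sorted[1] = PrqqPrrr$q  (last char: 'q')
  sorted[2] = Prrr$qPrqq  (last char: 'q')
  sorted[3] = qPrqqPrrr$  (last char: '$')
  sorted[4] = qPrrr$qPrq  (last char: 'q')
  sorted[5] = qqPrrr$qPr  (last char: 'r')
  sorted[6] = r$qPrqqPrr  (last char: 'r')
  sorted[7] = rqqPrrr$qP  (last char: 'P')
  sorted[8] = rr$qPrqqPr  (last char: 'r')
  sorted[9] = rrr$qPrqqP  (last char: 'P')
Last column: rqq$qrrPrP
Original string S is at sorted index 3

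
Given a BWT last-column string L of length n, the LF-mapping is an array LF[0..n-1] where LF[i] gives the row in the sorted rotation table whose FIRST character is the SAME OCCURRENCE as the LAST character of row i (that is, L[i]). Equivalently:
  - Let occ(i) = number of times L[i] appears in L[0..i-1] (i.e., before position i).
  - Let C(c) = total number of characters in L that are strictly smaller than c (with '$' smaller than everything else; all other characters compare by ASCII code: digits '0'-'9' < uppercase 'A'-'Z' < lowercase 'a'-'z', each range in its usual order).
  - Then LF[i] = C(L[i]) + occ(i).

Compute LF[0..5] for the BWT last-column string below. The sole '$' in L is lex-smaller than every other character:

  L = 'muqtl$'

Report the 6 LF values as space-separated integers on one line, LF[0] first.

Char counts: '$':1, 'l':1, 'm':1, 'q':1, 't':1, 'u':1
C (first-col start): C('$')=0, C('l')=1, C('m')=2, C('q')=3, C('t')=4, C('u')=5
L[0]='m': occ=0, LF[0]=C('m')+0=2+0=2
L[1]='u': occ=0, LF[1]=C('u')+0=5+0=5
L[2]='q': occ=0, LF[2]=C('q')+0=3+0=3
L[3]='t': occ=0, LF[3]=C('t')+0=4+0=4
L[4]='l': occ=0, LF[4]=C('l')+0=1+0=1
L[5]='$': occ=0, LF[5]=C('$')+0=0+0=0

Answer: 2 5 3 4 1 0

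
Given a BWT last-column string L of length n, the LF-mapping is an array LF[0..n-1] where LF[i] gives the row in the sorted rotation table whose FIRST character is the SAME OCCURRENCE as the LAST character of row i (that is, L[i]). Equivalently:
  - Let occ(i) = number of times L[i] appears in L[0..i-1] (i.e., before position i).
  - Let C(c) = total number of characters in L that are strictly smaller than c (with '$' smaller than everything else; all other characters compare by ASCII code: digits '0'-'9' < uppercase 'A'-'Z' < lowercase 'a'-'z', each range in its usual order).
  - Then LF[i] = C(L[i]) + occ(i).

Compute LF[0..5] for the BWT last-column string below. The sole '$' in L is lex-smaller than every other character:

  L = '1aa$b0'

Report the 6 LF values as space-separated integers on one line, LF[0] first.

Char counts: '$':1, '0':1, '1':1, 'a':2, 'b':1
C (first-col start): C('$')=0, C('0')=1, C('1')=2, C('a')=3, C('b')=5
L[0]='1': occ=0, LF[0]=C('1')+0=2+0=2
L[1]='a': occ=0, LF[1]=C('a')+0=3+0=3
L[2]='a': occ=1, LF[2]=C('a')+1=3+1=4
L[3]='$': occ=0, LF[3]=C('$')+0=0+0=0
L[4]='b': occ=0, LF[4]=C('b')+0=5+0=5
L[5]='0': occ=0, LF[5]=C('0')+0=1+0=1

Answer: 2 3 4 0 5 1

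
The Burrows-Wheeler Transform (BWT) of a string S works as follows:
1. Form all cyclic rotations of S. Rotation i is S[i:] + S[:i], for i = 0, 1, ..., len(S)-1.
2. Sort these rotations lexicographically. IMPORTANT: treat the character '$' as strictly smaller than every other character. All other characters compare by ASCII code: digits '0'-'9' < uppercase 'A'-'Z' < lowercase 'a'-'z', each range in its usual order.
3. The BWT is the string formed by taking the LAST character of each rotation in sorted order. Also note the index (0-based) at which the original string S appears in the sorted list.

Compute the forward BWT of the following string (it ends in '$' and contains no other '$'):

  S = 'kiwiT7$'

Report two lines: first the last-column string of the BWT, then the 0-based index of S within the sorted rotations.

Answer: 7Tiwk$i
5

Derivation:
All 7 rotations (rotation i = S[i:]+S[:i]):
  rot[0] = kiwiT7$
  rot[1] = iwiT7$k
  rot[2] = wiT7$ki
  rot[3] = iT7$kiw
  rot[4] = T7$kiwi
  rot[5] = 7$kiwiT
  rot[6] = $kiwiT7
Sorted (with $ < everything):
  sorted[0] = $kiwiT7  (last char: '7')
  sorted[1] = 7$kiwiT  (last char: 'T')
  sorted[2] = T7$kiwi  (last char: 'i')
  sorted[3] = iT7$kiw  (last char: 'w')
  sorted[4] = iwiT7$k  (last char: 'k')
  sorted[5] = kiwiT7$  (last char: '$')
  sorted[6] = wiT7$ki  (last char: 'i')
Last column: 7Tiwk$i
Original string S is at sorted index 5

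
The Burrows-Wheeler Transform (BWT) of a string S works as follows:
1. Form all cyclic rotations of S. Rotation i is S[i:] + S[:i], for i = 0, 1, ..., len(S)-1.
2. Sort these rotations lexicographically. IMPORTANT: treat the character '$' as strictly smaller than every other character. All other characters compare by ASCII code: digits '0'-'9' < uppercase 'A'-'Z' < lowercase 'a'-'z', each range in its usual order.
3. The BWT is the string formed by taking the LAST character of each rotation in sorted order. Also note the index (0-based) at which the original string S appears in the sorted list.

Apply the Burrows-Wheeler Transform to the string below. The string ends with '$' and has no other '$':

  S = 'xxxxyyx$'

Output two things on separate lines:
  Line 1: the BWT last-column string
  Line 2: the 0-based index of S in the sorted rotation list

All 8 rotations (rotation i = S[i:]+S[:i]):
  rot[0] = xxxxyyx$
  rot[1] = xxxyyx$x
  rot[2] = xxyyx$xx
  rot[3] = xyyx$xxx
  rot[4] = yyx$xxxx
  rot[5] = yx$xxxxy
  rot[6] = x$xxxxyy
  rot[7] = $xxxxyyx
Sorted (with $ < everything):
  sorted[0] = $xxxxyyx  (last char: 'x')
  sorted[1] = x$xxxxyy  (last char: 'y')
  sorted[2] = xxxxyyx$  (last char: '$')
  sorted[3] = xxxyyx$x  (last char: 'x')
  sorted[4] = xxyyx$xx  (last char: 'x')
  sorted[5] = xyyx$xxx  (last char: 'x')
  sorted[6] = yx$xxxxy  (last char: 'y')
  sorted[7] = yyx$xxxx  (last char: 'x')
Last column: xy$xxxyx
Original string S is at sorted index 2

Answer: xy$xxxyx
2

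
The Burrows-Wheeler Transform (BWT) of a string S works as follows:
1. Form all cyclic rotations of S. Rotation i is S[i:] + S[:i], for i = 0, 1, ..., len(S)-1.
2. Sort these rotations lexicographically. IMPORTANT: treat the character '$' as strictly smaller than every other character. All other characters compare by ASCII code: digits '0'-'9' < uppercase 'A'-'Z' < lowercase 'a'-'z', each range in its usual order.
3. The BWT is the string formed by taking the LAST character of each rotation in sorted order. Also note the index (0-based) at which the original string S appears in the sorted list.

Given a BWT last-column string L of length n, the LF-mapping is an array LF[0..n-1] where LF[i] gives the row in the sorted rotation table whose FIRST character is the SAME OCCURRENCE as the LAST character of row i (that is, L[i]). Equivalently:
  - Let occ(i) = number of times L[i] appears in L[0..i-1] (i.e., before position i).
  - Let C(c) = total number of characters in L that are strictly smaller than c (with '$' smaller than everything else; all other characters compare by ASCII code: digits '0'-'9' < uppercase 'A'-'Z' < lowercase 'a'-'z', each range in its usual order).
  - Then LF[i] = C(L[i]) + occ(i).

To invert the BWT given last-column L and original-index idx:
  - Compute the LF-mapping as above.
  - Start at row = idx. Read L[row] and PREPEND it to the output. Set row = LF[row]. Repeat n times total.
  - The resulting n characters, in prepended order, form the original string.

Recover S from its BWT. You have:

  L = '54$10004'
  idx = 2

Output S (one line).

LF mapping: 7 5 0 4 1 2 3 6
Walk LF starting at row 2, prepending L[row]:
  step 1: row=2, L[2]='$', prepend. Next row=LF[2]=0
  step 2: row=0, L[0]='5', prepend. Next row=LF[0]=7
  step 3: row=7, L[7]='4', prepend. Next row=LF[7]=6
  step 4: row=6, L[6]='0', prepend. Next row=LF[6]=3
  step 5: row=3, L[3]='1', prepend. Next row=LF[3]=4
  step 6: row=4, L[4]='0', prepend. Next row=LF[4]=1
  step 7: row=1, L[1]='4', prepend. Next row=LF[1]=5
  step 8: row=5, L[5]='0', prepend. Next row=LF[5]=2
Reversed output: 0401045$

Answer: 0401045$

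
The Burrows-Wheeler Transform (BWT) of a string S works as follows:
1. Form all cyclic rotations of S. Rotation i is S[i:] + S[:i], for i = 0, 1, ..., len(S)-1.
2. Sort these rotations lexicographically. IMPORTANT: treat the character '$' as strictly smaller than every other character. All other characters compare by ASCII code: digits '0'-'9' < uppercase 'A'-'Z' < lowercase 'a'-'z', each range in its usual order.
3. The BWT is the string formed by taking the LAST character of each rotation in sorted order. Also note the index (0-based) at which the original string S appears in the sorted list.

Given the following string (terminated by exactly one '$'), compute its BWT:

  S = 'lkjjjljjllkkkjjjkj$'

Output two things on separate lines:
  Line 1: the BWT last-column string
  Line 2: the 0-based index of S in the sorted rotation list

Answer: jkkkjjljjjjklklj$lj
16

Derivation:
All 19 rotations (rotation i = S[i:]+S[:i]):
  rot[0] = lkjjjljjllkkkjjjkj$
  rot[1] = kjjjljjllkkkjjjkj$l
  rot[2] = jjjljjllkkkjjjkj$lk
  rot[3] = jjljjllkkkjjjkj$lkj
  rot[4] = jljjllkkkjjjkj$lkjj
  rot[5] = ljjllkkkjjjkj$lkjjj
  rot[6] = jjllkkkjjjkj$lkjjjl
  rot[7] = jllkkkjjjkj$lkjjjlj
  rot[8] = llkkkjjjkj$lkjjjljj
  rot[9] = lkkkjjjkj$lkjjjljjl
  rot[10] = kkkjjjkj$lkjjjljjll
  rot[11] = kkjjjkj$lkjjjljjllk
  rot[12] = kjjjkj$lkjjjljjllkk
  rot[13] = jjjkj$lkjjjljjllkkk
  rot[14] = jjkj$lkjjjljjllkkkj
  rot[15] = jkj$lkjjjljjllkkkjj
  rot[16] = kj$lkjjjljjllkkkjjj
  rot[17] = j$lkjjjljjllkkkjjjk
  rot[18] = $lkjjjljjllkkkjjjkj
Sorted (with $ < everything):
  sorted[0] = $lkjjjljjllkkkjjjkj  (last char: 'j')
  sorted[1] = j$lkjjjljjllkkkjjjk  (last char: 'k')
  sorted[2] = jjjkj$lkjjjljjllkkk  (last char: 'k')
  sorted[3] = jjjljjllkkkjjjkj$lk  (last char: 'k')
  sorted[4] = jjkj$lkjjjljjllkkkj  (last char: 'j')
  sorted[5] = jjljjllkkkjjjkj$lkj  (last char: 'j')
  sorted[6] = jjllkkkjjjkj$lkjjjl  (last char: 'l')
  sorted[7] = jkj$lkjjjljjllkkkjj  (last char: 'j')
  sorted[8] = jljjllkkkjjjkj$lkjj  (last char: 'j')
  sorted[9] = jllkkkjjjkj$lkjjjlj  (last char: 'j')
  sorted[10] = kj$lkjjjljjllkkkjjj  (last char: 'j')
  sorted[11] = kjjjkj$lkjjjljjllkk  (last char: 'k')
  sorted[12] = kjjjljjllkkkjjjkj$l  (last char: 'l')
  sorted[13] = kkjjjkj$lkjjjljjllk  (last char: 'k')
  sorted[14] = kkkjjjkj$lkjjjljjll  (last char: 'l')
  sorted[15] = ljjllkkkjjjkj$lkjjj  (last char: 'j')
  sorted[16] = lkjjjljjllkkkjjjkj$  (last char: '$')
  sorted[17] = lkkkjjjkj$lkjjjljjl  (last char: 'l')
  sorted[18] = llkkkjjjkj$lkjjjljj  (last char: 'j')
Last column: jkkkjjljjjjklklj$lj
Original string S is at sorted index 16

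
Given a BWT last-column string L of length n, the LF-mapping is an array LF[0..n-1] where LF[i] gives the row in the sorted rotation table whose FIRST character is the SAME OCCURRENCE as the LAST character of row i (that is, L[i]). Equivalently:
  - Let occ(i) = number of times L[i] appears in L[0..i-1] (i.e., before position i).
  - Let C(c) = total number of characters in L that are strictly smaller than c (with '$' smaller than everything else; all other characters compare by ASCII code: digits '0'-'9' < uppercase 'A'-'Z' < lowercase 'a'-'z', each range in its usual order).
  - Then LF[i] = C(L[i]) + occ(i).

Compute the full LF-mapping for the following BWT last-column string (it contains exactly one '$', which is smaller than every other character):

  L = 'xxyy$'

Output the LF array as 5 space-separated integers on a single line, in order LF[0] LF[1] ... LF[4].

Char counts: '$':1, 'x':2, 'y':2
C (first-col start): C('$')=0, C('x')=1, C('y')=3
L[0]='x': occ=0, LF[0]=C('x')+0=1+0=1
L[1]='x': occ=1, LF[1]=C('x')+1=1+1=2
L[2]='y': occ=0, LF[2]=C('y')+0=3+0=3
L[3]='y': occ=1, LF[3]=C('y')+1=3+1=4
L[4]='$': occ=0, LF[4]=C('$')+0=0+0=0

Answer: 1 2 3 4 0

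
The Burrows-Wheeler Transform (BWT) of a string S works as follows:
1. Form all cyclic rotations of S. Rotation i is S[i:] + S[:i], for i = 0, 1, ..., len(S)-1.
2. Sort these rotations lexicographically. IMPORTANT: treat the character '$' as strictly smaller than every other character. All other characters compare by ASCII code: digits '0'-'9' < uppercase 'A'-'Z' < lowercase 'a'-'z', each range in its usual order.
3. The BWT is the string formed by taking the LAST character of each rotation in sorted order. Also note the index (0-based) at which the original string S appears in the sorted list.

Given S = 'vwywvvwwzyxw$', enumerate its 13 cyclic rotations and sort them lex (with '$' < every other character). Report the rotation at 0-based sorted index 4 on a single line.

All 13 rotations (rotation i = S[i:]+S[:i]):
  rot[0] = vwywvvwwzyxw$
  rot[1] = wywvvwwzyxw$v
  rot[2] = ywvvwwzyxw$vw
  rot[3] = wvvwwzyxw$vwy
  rot[4] = vvwwzyxw$vwyw
  rot[5] = vwwzyxw$vwywv
  rot[6] = wwzyxw$vwywvv
  rot[7] = wzyxw$vwywvvw
  rot[8] = zyxw$vwywvvww
  rot[9] = yxw$vwywvvwwz
  rot[10] = xw$vwywvvwwzy
  rot[11] = w$vwywvvwwzyx
  rot[12] = $vwywvvwwzyxw
Sorted (with $ < everything):
  sorted[0] = $vwywvvwwzyxw
  sorted[1] = vvwwzyxw$vwyw
  sorted[2] = vwwzyxw$vwywv
  sorted[3] = vwywvvwwzyxw$
  sorted[4] = w$vwywvvwwzyx
  sorted[5] = wvvwwzyxw$vwy
  sorted[6] = wwzyxw$vwywvv
  sorted[7] = wywvvwwzyxw$v
  sorted[8] = wzyxw$vwywvvw
  sorted[9] = xw$vwywvvwwzy
  sorted[10] = ywvvwwzyxw$vw
  sorted[11] = yxw$vwywvvwwz
  sorted[12] = zyxw$vwywvvww
sorted[4] = w$vwywvvwwzyx

Answer: w$vwywvvwwzyx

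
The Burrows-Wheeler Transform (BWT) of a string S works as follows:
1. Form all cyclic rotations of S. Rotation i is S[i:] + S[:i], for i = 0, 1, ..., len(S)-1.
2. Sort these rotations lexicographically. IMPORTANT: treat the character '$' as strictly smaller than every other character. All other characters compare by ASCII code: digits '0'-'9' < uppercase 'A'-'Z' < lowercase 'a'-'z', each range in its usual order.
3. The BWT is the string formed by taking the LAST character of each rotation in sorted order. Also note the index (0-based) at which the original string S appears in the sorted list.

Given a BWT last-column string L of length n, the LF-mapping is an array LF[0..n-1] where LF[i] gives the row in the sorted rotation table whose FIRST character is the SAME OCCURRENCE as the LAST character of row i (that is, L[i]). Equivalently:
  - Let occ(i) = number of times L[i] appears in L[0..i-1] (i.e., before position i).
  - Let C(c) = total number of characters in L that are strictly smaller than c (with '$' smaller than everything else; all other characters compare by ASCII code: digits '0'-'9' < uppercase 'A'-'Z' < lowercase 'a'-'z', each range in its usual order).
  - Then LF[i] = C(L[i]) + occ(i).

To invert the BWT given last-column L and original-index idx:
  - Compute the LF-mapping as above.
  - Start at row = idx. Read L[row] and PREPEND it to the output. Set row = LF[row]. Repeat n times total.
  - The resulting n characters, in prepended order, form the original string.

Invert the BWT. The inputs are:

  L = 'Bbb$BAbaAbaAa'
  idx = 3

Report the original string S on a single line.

LF mapping: 4 9 10 0 5 1 11 6 2 12 7 3 8
Walk LF starting at row 3, prepending L[row]:
  step 1: row=3, L[3]='$', prepend. Next row=LF[3]=0
  step 2: row=0, L[0]='B', prepend. Next row=LF[0]=4
  step 3: row=4, L[4]='B', prepend. Next row=LF[4]=5
  step 4: row=5, L[5]='A', prepend. Next row=LF[5]=1
  step 5: row=1, L[1]='b', prepend. Next row=LF[1]=9
  step 6: row=9, L[9]='b', prepend. Next row=LF[9]=12
  step 7: row=12, L[12]='a', prepend. Next row=LF[12]=8
  step 8: row=8, L[8]='A', prepend. Next row=LF[8]=2
  step 9: row=2, L[2]='b', prepend. Next row=LF[2]=10
  step 10: row=10, L[10]='a', prepend. Next row=LF[10]=7
  step 11: row=7, L[7]='a', prepend. Next row=LF[7]=6
  step 12: row=6, L[6]='b', prepend. Next row=LF[6]=11
  step 13: row=11, L[11]='A', prepend. Next row=LF[11]=3
Reversed output: AbaabAabbABB$

Answer: AbaabAabbABB$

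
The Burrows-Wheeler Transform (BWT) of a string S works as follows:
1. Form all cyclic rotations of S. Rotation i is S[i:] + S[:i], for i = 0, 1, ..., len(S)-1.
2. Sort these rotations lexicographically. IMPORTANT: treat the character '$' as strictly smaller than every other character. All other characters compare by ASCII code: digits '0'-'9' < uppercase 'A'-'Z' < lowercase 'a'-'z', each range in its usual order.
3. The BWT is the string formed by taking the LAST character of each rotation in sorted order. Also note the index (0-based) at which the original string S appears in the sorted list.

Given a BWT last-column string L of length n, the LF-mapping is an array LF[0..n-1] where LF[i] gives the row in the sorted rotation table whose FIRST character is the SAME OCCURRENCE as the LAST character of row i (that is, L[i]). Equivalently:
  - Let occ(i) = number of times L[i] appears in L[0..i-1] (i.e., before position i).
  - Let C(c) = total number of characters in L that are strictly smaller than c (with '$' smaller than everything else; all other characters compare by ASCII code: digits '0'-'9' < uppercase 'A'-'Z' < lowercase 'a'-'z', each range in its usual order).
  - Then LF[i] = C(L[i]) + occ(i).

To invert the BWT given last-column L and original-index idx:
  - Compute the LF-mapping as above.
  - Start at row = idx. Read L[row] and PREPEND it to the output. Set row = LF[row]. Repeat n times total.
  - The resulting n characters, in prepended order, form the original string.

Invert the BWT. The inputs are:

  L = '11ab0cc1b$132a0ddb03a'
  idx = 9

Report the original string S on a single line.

Answer: 3a0b0c113db2aadbc101$

Derivation:
LF mapping: 4 5 11 14 1 17 18 6 15 0 7 9 8 12 2 19 20 16 3 10 13
Walk LF starting at row 9, prepending L[row]:
  step 1: row=9, L[9]='$', prepend. Next row=LF[9]=0
  step 2: row=0, L[0]='1', prepend. Next row=LF[0]=4
  step 3: row=4, L[4]='0', prepend. Next row=LF[4]=1
  step 4: row=1, L[1]='1', prepend. Next row=LF[1]=5
  step 5: row=5, L[5]='c', prepend. Next row=LF[5]=17
  step 6: row=17, L[17]='b', prepend. Next row=LF[17]=16
  step 7: row=16, L[16]='d', prepend. Next row=LF[16]=20
  step 8: row=20, L[20]='a', prepend. Next row=LF[20]=13
  step 9: row=13, L[13]='a', prepend. Next row=LF[13]=12
  step 10: row=12, L[12]='2', prepend. Next row=LF[12]=8
  step 11: row=8, L[8]='b', prepend. Next row=LF[8]=15
  step 12: row=15, L[15]='d', prepend. Next row=LF[15]=19
  step 13: row=19, L[19]='3', prepend. Next row=LF[19]=10
  step 14: row=10, L[10]='1', prepend. Next row=LF[10]=7
  step 15: row=7, L[7]='1', prepend. Next row=LF[7]=6
  step 16: row=6, L[6]='c', prepend. Next row=LF[6]=18
  step 17: row=18, L[18]='0', prepend. Next row=LF[18]=3
  step 18: row=3, L[3]='b', prepend. Next row=LF[3]=14
  step 19: row=14, L[14]='0', prepend. Next row=LF[14]=2
  step 20: row=2, L[2]='a', prepend. Next row=LF[2]=11
  step 21: row=11, L[11]='3', prepend. Next row=LF[11]=9
Reversed output: 3a0b0c113db2aadbc101$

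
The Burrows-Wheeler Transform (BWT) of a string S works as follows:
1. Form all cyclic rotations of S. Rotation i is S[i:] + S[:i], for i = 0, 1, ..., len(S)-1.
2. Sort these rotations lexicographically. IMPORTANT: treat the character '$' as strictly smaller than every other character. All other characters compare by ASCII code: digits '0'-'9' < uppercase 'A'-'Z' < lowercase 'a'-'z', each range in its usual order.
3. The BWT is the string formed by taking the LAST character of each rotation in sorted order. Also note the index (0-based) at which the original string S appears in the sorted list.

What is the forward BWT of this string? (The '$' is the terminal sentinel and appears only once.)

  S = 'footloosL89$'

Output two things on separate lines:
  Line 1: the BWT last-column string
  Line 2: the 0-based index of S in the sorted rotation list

All 12 rotations (rotation i = S[i:]+S[:i]):
  rot[0] = footloosL89$
  rot[1] = ootloosL89$f
  rot[2] = otloosL89$fo
  rot[3] = tloosL89$foo
  rot[4] = loosL89$foot
  rot[5] = oosL89$footl
  rot[6] = osL89$footlo
  rot[7] = sL89$footloo
  rot[8] = L89$footloos
  rot[9] = 89$footloosL
  rot[10] = 9$footloosL8
  rot[11] = $footloosL89
Sorted (with $ < everything):
  sorted[0] = $footloosL89  (last char: '9')
  sorted[1] = 89$footloosL  (last char: 'L')
  sorted[2] = 9$footloosL8  (last char: '8')
  sorted[3] = L89$footloos  (last char: 's')
  sorted[4] = footloosL89$  (last char: '$')
  sorted[5] = loosL89$foot  (last char: 't')
  sorted[6] = oosL89$footl  (last char: 'l')
  sorted[7] = ootloosL89$f  (last char: 'f')
  sorted[8] = osL89$footlo  (last char: 'o')
  sorted[9] = otloosL89$fo  (last char: 'o')
  sorted[10] = sL89$footloo  (last char: 'o')
  sorted[11] = tloosL89$foo  (last char: 'o')
Last column: 9L8s$tlfoooo
Original string S is at sorted index 4

Answer: 9L8s$tlfoooo
4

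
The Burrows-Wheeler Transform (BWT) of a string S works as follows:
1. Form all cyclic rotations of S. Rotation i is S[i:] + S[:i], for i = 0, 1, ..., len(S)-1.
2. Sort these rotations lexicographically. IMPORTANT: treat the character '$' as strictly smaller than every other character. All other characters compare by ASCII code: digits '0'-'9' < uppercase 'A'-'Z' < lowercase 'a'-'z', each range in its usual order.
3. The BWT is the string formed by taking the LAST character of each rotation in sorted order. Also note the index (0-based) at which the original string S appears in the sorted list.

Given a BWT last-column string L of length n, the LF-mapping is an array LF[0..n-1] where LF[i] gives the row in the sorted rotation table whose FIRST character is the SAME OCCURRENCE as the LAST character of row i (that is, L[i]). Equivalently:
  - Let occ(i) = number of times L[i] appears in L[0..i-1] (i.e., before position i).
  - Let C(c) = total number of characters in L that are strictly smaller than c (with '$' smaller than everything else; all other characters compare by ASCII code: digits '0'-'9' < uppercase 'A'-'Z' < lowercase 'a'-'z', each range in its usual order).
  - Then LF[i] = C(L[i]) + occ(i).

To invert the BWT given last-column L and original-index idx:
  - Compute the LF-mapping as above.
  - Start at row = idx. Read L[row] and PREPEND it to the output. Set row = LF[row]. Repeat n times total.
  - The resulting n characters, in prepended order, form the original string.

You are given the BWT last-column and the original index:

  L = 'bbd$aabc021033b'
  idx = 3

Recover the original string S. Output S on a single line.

LF mapping: 9 10 14 0 7 8 11 13 1 4 3 2 5 6 12
Walk LF starting at row 3, prepending L[row]:
  step 1: row=3, L[3]='$', prepend. Next row=LF[3]=0
  step 2: row=0, L[0]='b', prepend. Next row=LF[0]=9
  step 3: row=9, L[9]='2', prepend. Next row=LF[9]=4
  step 4: row=4, L[4]='a', prepend. Next row=LF[4]=7
  step 5: row=7, L[7]='c', prepend. Next row=LF[7]=13
  step 6: row=13, L[13]='3', prepend. Next row=LF[13]=6
  step 7: row=6, L[6]='b', prepend. Next row=LF[6]=11
  step 8: row=11, L[11]='0', prepend. Next row=LF[11]=2
  step 9: row=2, L[2]='d', prepend. Next row=LF[2]=14
  step 10: row=14, L[14]='b', prepend. Next row=LF[14]=12
  step 11: row=12, L[12]='3', prepend. Next row=LF[12]=5
  step 12: row=5, L[5]='a', prepend. Next row=LF[5]=8
  step 13: row=8, L[8]='0', prepend. Next row=LF[8]=1
  step 14: row=1, L[1]='b', prepend. Next row=LF[1]=10
  step 15: row=10, L[10]='1', prepend. Next row=LF[10]=3
Reversed output: 1b0a3bd0b3ca2b$

Answer: 1b0a3bd0b3ca2b$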